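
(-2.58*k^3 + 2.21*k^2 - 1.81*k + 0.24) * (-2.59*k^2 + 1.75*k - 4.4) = 6.6822*k^5 - 10.2389*k^4 + 19.9074*k^3 - 13.5131*k^2 + 8.384*k - 1.056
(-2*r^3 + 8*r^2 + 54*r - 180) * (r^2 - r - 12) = -2*r^5 + 10*r^4 + 70*r^3 - 330*r^2 - 468*r + 2160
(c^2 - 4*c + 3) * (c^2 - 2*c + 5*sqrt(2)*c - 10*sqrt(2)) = c^4 - 6*c^3 + 5*sqrt(2)*c^3 - 30*sqrt(2)*c^2 + 11*c^2 - 6*c + 55*sqrt(2)*c - 30*sqrt(2)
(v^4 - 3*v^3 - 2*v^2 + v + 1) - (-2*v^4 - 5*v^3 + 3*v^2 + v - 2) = 3*v^4 + 2*v^3 - 5*v^2 + 3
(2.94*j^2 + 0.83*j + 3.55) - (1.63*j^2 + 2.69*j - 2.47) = 1.31*j^2 - 1.86*j + 6.02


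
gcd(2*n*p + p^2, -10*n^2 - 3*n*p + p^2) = 2*n + p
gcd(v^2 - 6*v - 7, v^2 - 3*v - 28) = v - 7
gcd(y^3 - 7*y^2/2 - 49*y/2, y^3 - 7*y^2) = y^2 - 7*y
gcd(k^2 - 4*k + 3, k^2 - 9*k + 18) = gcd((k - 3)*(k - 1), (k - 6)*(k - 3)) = k - 3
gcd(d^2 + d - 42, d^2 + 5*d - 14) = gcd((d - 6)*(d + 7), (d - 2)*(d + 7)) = d + 7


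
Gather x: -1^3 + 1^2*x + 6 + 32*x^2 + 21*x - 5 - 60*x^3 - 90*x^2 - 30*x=-60*x^3 - 58*x^2 - 8*x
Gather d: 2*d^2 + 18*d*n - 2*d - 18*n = 2*d^2 + d*(18*n - 2) - 18*n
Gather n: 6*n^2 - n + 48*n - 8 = 6*n^2 + 47*n - 8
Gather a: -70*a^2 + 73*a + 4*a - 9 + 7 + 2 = -70*a^2 + 77*a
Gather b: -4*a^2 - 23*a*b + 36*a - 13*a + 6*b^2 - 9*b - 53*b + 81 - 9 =-4*a^2 + 23*a + 6*b^2 + b*(-23*a - 62) + 72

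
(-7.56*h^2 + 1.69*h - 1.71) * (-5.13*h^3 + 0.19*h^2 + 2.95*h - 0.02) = 38.7828*h^5 - 10.1061*h^4 - 13.2086*h^3 + 4.8118*h^2 - 5.0783*h + 0.0342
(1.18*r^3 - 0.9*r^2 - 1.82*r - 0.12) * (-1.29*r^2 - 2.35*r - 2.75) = -1.5222*r^5 - 1.612*r^4 + 1.2178*r^3 + 6.9068*r^2 + 5.287*r + 0.33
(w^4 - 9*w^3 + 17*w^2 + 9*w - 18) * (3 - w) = -w^5 + 12*w^4 - 44*w^3 + 42*w^2 + 45*w - 54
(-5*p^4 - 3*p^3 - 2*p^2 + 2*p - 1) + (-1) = -5*p^4 - 3*p^3 - 2*p^2 + 2*p - 2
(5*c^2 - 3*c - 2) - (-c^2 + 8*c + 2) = 6*c^2 - 11*c - 4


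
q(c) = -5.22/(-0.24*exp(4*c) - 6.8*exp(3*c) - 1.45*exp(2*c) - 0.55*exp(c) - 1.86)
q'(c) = -5.22*(0.96*exp(4*c) + 20.4*exp(3*c) + 2.9*exp(2*c) + 0.55*exp(c))/(-0.24*exp(4*c) - 6.8*exp(3*c) - 1.45*exp(2*c) - 0.55*exp(c) - 1.86)^2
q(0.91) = 0.04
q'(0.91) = -0.12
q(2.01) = 0.00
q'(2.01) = -0.00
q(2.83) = 0.00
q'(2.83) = -0.00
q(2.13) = 0.00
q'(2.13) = -0.00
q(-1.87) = 2.60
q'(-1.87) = -0.30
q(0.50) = 0.13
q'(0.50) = -0.37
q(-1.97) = 2.63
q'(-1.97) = -0.25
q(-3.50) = 2.78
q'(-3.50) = -0.03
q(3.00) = 0.00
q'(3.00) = 0.00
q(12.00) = 0.00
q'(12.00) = 0.00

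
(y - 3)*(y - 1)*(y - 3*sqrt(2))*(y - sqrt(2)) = y^4 - 4*sqrt(2)*y^3 - 4*y^3 + 9*y^2 + 16*sqrt(2)*y^2 - 24*y - 12*sqrt(2)*y + 18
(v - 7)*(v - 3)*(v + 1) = v^3 - 9*v^2 + 11*v + 21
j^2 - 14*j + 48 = (j - 8)*(j - 6)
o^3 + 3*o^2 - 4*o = o*(o - 1)*(o + 4)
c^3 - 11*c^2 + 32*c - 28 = (c - 7)*(c - 2)^2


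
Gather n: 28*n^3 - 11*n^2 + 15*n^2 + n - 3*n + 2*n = 28*n^3 + 4*n^2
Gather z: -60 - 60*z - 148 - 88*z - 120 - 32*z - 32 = -180*z - 360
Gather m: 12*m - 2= 12*m - 2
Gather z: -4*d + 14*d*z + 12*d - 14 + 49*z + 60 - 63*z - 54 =8*d + z*(14*d - 14) - 8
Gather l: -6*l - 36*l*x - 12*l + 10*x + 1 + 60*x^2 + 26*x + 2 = l*(-36*x - 18) + 60*x^2 + 36*x + 3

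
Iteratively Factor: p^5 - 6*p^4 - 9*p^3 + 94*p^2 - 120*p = (p - 3)*(p^4 - 3*p^3 - 18*p^2 + 40*p) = p*(p - 3)*(p^3 - 3*p^2 - 18*p + 40) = p*(p - 3)*(p + 4)*(p^2 - 7*p + 10) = p*(p - 3)*(p - 2)*(p + 4)*(p - 5)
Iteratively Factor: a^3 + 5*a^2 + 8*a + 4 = (a + 2)*(a^2 + 3*a + 2) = (a + 2)^2*(a + 1)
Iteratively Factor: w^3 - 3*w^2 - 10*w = (w + 2)*(w^2 - 5*w) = w*(w + 2)*(w - 5)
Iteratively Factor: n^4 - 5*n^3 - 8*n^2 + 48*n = (n + 3)*(n^3 - 8*n^2 + 16*n) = (n - 4)*(n + 3)*(n^2 - 4*n) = (n - 4)^2*(n + 3)*(n)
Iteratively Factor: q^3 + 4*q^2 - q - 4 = (q + 1)*(q^2 + 3*q - 4) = (q + 1)*(q + 4)*(q - 1)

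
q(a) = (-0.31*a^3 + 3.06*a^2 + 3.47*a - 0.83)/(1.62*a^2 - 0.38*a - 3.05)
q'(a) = (0.38 - 3.24*a)*(-0.31*a^3 + 3.06*a^2 + 3.47*a - 0.83)/(1.62*a^2 - 0.38*a - 3.05)^2 + (-0.93*a^2 + 6.12*a + 3.47)/(1.62*a^2 - 0.38*a - 3.05) = (-0.5022*a^4 + 0.2356*a^3 - 3.9477*a^2 - 15.9768*a - 10.8989)/(2.6244*a^4 - 1.2312*a^3 - 9.7376*a^2 + 2.318*a + 9.3025)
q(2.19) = 4.68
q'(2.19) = -4.89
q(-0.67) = 0.82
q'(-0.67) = -0.50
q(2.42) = 3.82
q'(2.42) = -2.84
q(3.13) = 2.62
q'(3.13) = -1.04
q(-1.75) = 1.60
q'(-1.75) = -0.15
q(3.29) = 2.47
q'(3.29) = -0.89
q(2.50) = 3.61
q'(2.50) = -2.44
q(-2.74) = 1.87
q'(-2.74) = -0.29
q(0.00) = 0.27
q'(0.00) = -1.17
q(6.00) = 1.19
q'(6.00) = -0.30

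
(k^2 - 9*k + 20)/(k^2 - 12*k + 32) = (k - 5)/(k - 8)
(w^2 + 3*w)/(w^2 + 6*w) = (w + 3)/(w + 6)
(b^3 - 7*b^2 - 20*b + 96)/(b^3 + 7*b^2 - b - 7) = (b^3 - 7*b^2 - 20*b + 96)/(b^3 + 7*b^2 - b - 7)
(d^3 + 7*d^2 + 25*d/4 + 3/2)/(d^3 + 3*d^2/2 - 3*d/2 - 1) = (d^2 + 13*d/2 + 3)/(d^2 + d - 2)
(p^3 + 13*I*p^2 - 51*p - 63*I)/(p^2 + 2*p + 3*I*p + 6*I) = (p^2 + 10*I*p - 21)/(p + 2)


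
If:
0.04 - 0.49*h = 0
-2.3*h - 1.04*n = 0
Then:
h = 0.08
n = -0.18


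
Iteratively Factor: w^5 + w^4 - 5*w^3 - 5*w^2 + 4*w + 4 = (w + 1)*(w^4 - 5*w^2 + 4) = (w - 2)*(w + 1)*(w^3 + 2*w^2 - w - 2) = (w - 2)*(w + 1)*(w + 2)*(w^2 - 1) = (w - 2)*(w - 1)*(w + 1)*(w + 2)*(w + 1)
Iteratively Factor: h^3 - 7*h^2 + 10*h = (h - 5)*(h^2 - 2*h) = (h - 5)*(h - 2)*(h)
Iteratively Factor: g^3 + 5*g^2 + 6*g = (g + 2)*(g^2 + 3*g) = g*(g + 2)*(g + 3)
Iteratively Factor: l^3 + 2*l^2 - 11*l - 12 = (l + 4)*(l^2 - 2*l - 3) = (l - 3)*(l + 4)*(l + 1)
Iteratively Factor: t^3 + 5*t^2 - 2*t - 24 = (t - 2)*(t^2 + 7*t + 12) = (t - 2)*(t + 3)*(t + 4)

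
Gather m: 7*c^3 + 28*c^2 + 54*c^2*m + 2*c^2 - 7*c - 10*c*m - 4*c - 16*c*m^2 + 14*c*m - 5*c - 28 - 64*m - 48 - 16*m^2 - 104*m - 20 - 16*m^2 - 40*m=7*c^3 + 30*c^2 - 16*c + m^2*(-16*c - 32) + m*(54*c^2 + 4*c - 208) - 96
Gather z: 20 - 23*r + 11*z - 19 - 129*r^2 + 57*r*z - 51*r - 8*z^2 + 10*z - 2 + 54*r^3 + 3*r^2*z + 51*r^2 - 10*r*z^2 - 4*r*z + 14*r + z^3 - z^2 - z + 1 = 54*r^3 - 78*r^2 - 60*r + z^3 + z^2*(-10*r - 9) + z*(3*r^2 + 53*r + 20)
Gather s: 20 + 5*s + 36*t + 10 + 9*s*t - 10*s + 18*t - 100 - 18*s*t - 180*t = s*(-9*t - 5) - 126*t - 70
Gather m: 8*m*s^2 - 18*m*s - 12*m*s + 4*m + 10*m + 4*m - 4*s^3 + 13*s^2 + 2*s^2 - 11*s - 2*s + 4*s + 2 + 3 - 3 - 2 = m*(8*s^2 - 30*s + 18) - 4*s^3 + 15*s^2 - 9*s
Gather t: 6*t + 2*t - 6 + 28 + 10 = 8*t + 32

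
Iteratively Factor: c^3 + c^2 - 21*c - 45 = (c - 5)*(c^2 + 6*c + 9) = (c - 5)*(c + 3)*(c + 3)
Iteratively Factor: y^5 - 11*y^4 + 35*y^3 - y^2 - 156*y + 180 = (y - 5)*(y^4 - 6*y^3 + 5*y^2 + 24*y - 36) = (y - 5)*(y - 3)*(y^3 - 3*y^2 - 4*y + 12) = (y - 5)*(y - 3)*(y + 2)*(y^2 - 5*y + 6) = (y - 5)*(y - 3)*(y - 2)*(y + 2)*(y - 3)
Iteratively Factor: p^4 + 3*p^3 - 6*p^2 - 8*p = (p + 4)*(p^3 - p^2 - 2*p) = (p - 2)*(p + 4)*(p^2 + p) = (p - 2)*(p + 1)*(p + 4)*(p)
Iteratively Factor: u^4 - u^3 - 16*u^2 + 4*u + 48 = (u - 4)*(u^3 + 3*u^2 - 4*u - 12) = (u - 4)*(u - 2)*(u^2 + 5*u + 6) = (u - 4)*(u - 2)*(u + 2)*(u + 3)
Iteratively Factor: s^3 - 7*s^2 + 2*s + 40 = (s + 2)*(s^2 - 9*s + 20) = (s - 5)*(s + 2)*(s - 4)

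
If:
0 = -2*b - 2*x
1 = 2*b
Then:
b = 1/2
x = -1/2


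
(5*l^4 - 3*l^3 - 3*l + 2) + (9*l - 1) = 5*l^4 - 3*l^3 + 6*l + 1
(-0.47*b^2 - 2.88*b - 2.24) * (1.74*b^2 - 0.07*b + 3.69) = -0.8178*b^4 - 4.9783*b^3 - 5.4303*b^2 - 10.4704*b - 8.2656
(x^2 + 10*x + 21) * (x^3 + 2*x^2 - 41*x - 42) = x^5 + 12*x^4 - 410*x^2 - 1281*x - 882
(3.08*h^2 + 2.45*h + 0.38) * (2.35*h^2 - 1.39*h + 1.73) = 7.238*h^4 + 1.4763*h^3 + 2.8159*h^2 + 3.7103*h + 0.6574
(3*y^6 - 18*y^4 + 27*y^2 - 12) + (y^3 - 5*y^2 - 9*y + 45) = 3*y^6 - 18*y^4 + y^3 + 22*y^2 - 9*y + 33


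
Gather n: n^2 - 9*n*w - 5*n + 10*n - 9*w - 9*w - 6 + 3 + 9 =n^2 + n*(5 - 9*w) - 18*w + 6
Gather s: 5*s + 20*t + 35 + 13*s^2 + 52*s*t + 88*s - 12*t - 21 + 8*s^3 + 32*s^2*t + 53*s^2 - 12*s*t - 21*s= 8*s^3 + s^2*(32*t + 66) + s*(40*t + 72) + 8*t + 14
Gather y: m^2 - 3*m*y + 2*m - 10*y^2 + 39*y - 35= m^2 + 2*m - 10*y^2 + y*(39 - 3*m) - 35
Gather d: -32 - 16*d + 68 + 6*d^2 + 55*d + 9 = 6*d^2 + 39*d + 45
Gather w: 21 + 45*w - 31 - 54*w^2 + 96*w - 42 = -54*w^2 + 141*w - 52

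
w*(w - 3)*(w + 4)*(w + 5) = w^4 + 6*w^3 - 7*w^2 - 60*w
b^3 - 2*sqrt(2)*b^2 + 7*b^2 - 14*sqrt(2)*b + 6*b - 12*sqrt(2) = (b + 1)*(b + 6)*(b - 2*sqrt(2))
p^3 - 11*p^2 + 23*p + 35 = (p - 7)*(p - 5)*(p + 1)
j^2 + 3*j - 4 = (j - 1)*(j + 4)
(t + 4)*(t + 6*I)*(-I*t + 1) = -I*t^3 + 7*t^2 - 4*I*t^2 + 28*t + 6*I*t + 24*I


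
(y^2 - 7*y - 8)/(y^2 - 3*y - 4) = (y - 8)/(y - 4)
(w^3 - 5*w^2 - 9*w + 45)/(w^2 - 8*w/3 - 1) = 3*(w^2 - 2*w - 15)/(3*w + 1)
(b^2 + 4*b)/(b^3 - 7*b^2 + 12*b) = (b + 4)/(b^2 - 7*b + 12)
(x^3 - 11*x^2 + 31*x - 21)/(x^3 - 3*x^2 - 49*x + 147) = (x - 1)/(x + 7)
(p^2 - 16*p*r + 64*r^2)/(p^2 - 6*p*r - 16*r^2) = (p - 8*r)/(p + 2*r)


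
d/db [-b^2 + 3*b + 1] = 3 - 2*b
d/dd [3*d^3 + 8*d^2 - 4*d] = 9*d^2 + 16*d - 4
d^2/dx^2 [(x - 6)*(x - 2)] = 2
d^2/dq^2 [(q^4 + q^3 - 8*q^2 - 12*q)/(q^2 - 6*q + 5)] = 2*(q^6 - 18*q^5 + 123*q^4 - 269*q^3 + 180*q^2 + 255*q - 560)/(q^6 - 18*q^5 + 123*q^4 - 396*q^3 + 615*q^2 - 450*q + 125)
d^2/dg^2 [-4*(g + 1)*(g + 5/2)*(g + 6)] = -24*g - 76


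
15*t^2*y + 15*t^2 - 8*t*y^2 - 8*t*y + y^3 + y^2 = (-5*t + y)*(-3*t + y)*(y + 1)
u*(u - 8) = u^2 - 8*u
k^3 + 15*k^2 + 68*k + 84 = (k + 2)*(k + 6)*(k + 7)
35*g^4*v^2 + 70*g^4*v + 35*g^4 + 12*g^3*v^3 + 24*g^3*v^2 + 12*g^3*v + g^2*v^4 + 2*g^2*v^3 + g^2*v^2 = (5*g + v)*(7*g + v)*(g*v + g)^2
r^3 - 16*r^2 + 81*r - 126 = (r - 7)*(r - 6)*(r - 3)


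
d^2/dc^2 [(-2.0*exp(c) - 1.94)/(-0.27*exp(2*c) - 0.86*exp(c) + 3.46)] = (0.1458*exp(4*c) + 0.101303999999999*exp(3*c) + 12.561804*exp(2*c) + 14.635416*exp(c) + 29.715864)*exp(c)/(0.019683*exp(6*c) + 0.188082*exp(5*c) - 0.157626*exp(4*c) - 4.184416*exp(3*c) + 2.019948*exp(2*c) + 30.886728*exp(c) - 41.421736)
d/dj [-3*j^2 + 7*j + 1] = 7 - 6*j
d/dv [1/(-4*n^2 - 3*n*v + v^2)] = (3*n - 2*v)/(4*n^2 + 3*n*v - v^2)^2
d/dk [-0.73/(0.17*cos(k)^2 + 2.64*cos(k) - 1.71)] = -(0.2482*cos(k) + 1.9272)*sin(k)/(0.17*cos(k)^2 + 2.64*cos(k) - 1.71)^2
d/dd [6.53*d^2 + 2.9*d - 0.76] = 13.06*d + 2.9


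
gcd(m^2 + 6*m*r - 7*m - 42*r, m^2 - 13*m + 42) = m - 7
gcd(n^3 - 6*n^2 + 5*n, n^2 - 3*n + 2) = n - 1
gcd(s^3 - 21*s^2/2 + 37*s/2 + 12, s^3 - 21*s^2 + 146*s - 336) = s - 8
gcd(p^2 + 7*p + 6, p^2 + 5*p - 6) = p + 6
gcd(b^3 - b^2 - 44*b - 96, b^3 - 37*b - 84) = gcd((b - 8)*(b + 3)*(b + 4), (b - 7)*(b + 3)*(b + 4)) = b^2 + 7*b + 12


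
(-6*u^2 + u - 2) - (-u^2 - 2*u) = -5*u^2 + 3*u - 2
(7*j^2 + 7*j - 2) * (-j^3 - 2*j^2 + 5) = -7*j^5 - 21*j^4 - 12*j^3 + 39*j^2 + 35*j - 10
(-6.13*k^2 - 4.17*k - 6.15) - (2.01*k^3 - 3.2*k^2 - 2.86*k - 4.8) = -2.01*k^3 - 2.93*k^2 - 1.31*k - 1.35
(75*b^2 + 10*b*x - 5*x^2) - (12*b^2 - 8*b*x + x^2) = 63*b^2 + 18*b*x - 6*x^2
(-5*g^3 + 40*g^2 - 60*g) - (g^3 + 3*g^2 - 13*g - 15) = -6*g^3 + 37*g^2 - 47*g + 15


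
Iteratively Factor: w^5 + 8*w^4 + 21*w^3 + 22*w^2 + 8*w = (w + 2)*(w^4 + 6*w^3 + 9*w^2 + 4*w) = w*(w + 2)*(w^3 + 6*w^2 + 9*w + 4) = w*(w + 1)*(w + 2)*(w^2 + 5*w + 4) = w*(w + 1)*(w + 2)*(w + 4)*(w + 1)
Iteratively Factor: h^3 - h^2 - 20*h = (h - 5)*(h^2 + 4*h) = (h - 5)*(h + 4)*(h)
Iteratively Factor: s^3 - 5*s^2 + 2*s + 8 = (s - 4)*(s^2 - s - 2) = (s - 4)*(s + 1)*(s - 2)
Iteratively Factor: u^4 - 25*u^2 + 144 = (u - 3)*(u^3 + 3*u^2 - 16*u - 48) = (u - 3)*(u + 4)*(u^2 - u - 12) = (u - 4)*(u - 3)*(u + 4)*(u + 3)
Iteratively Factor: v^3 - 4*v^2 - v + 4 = (v - 1)*(v^2 - 3*v - 4) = (v - 4)*(v - 1)*(v + 1)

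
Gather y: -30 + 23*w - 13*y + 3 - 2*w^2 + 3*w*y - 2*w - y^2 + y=-2*w^2 + 21*w - y^2 + y*(3*w - 12) - 27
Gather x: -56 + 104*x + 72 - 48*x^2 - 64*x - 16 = -48*x^2 + 40*x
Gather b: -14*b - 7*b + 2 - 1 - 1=-21*b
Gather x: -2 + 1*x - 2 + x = 2*x - 4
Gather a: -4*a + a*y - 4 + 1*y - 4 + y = a*(y - 4) + 2*y - 8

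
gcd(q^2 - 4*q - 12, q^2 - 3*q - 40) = 1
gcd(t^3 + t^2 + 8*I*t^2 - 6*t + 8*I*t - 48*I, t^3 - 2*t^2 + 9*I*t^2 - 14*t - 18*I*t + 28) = t - 2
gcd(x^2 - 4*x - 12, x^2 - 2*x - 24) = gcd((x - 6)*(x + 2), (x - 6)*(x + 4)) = x - 6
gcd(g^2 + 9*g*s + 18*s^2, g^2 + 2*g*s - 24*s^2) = g + 6*s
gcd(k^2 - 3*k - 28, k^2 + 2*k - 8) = k + 4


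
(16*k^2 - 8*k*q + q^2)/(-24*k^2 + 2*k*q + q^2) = (-4*k + q)/(6*k + q)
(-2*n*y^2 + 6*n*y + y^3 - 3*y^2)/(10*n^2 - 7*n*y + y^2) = y*(y - 3)/(-5*n + y)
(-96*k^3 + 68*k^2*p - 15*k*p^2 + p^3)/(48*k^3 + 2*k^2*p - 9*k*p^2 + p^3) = (-4*k + p)/(2*k + p)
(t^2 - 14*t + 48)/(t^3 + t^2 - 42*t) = (t - 8)/(t*(t + 7))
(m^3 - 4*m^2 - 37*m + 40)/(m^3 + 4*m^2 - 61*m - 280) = (m - 1)/(m + 7)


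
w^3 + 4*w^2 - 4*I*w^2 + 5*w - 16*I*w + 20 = (w + 4)*(w - 5*I)*(w + I)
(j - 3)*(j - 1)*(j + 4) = j^3 - 13*j + 12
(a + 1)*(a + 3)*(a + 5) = a^3 + 9*a^2 + 23*a + 15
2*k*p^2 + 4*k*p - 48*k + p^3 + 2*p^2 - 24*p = (2*k + p)*(p - 4)*(p + 6)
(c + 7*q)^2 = c^2 + 14*c*q + 49*q^2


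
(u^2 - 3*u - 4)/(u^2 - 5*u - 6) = (u - 4)/(u - 6)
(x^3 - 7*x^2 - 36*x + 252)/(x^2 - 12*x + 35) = (x^2 - 36)/(x - 5)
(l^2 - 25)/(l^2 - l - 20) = (l + 5)/(l + 4)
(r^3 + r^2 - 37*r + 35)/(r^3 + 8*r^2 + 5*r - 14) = (r - 5)/(r + 2)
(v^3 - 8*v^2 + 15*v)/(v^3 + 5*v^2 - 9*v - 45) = v*(v - 5)/(v^2 + 8*v + 15)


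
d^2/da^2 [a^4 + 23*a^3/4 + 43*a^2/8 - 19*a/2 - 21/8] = 12*a^2 + 69*a/2 + 43/4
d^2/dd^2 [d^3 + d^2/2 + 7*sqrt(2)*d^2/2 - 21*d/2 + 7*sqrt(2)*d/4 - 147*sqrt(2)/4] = 6*d + 1 + 7*sqrt(2)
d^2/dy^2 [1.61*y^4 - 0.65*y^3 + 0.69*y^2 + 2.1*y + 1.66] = 19.32*y^2 - 3.9*y + 1.38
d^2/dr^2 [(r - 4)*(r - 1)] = 2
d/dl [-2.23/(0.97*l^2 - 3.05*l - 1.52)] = (4.3262*l - 6.8015)/(-0.97*l^2 + 3.05*l + 1.52)^2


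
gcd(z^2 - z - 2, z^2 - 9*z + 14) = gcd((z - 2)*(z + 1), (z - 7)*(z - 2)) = z - 2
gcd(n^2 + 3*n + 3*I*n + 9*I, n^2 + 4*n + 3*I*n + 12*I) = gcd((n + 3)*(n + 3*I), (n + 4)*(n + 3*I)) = n + 3*I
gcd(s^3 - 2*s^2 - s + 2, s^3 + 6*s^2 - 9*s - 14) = s^2 - s - 2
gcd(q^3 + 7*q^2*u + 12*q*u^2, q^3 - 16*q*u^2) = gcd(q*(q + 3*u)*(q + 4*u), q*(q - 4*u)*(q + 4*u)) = q^2 + 4*q*u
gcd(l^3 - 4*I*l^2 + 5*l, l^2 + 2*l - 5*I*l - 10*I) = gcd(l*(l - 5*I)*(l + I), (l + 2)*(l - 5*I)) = l - 5*I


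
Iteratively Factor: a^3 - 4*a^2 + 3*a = (a - 3)*(a^2 - a) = a*(a - 3)*(a - 1)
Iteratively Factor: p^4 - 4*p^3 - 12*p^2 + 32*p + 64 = (p + 2)*(p^3 - 6*p^2 + 32) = (p - 4)*(p + 2)*(p^2 - 2*p - 8) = (p - 4)^2*(p + 2)*(p + 2)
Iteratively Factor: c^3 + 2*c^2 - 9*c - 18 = (c + 3)*(c^2 - c - 6) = (c - 3)*(c + 3)*(c + 2)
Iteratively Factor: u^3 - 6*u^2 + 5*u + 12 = (u - 4)*(u^2 - 2*u - 3) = (u - 4)*(u - 3)*(u + 1)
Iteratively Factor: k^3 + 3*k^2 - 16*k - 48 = (k - 4)*(k^2 + 7*k + 12) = (k - 4)*(k + 3)*(k + 4)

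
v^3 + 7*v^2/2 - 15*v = v*(v - 5/2)*(v + 6)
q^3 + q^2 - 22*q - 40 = (q - 5)*(q + 2)*(q + 4)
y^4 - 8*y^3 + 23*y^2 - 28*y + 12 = (y - 3)*(y - 2)^2*(y - 1)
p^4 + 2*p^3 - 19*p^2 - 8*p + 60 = (p - 3)*(p - 2)*(p + 2)*(p + 5)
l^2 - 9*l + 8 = (l - 8)*(l - 1)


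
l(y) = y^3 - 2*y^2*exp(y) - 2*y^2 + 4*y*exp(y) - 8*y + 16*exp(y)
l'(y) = -2*y^2*exp(y) + 3*y^2 - 4*y + 20*exp(y) - 8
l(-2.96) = -20.47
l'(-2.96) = 30.25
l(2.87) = 178.32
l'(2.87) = 67.42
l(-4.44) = -91.92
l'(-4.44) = 68.67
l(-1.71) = 3.43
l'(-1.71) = 10.17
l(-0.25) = 13.44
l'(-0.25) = 8.67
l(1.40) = 59.32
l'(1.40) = 57.49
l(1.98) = 100.54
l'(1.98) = 83.91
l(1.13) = 45.47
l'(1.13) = 45.32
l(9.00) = -890844.23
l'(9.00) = -1150438.92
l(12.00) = -36455729.28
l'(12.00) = -43617908.10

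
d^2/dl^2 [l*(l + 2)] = 2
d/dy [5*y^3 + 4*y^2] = y*(15*y + 8)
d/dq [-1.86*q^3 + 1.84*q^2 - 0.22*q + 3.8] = -5.58*q^2 + 3.68*q - 0.22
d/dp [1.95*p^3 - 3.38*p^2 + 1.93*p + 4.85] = 5.85*p^2 - 6.76*p + 1.93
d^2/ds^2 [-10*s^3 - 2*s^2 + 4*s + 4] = -60*s - 4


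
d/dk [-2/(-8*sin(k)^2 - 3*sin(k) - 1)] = -2*(16*sin(k) + 3)*cos(k)/(8*sin(k)^2 + 3*sin(k) + 1)^2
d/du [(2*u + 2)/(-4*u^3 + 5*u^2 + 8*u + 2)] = 2*(8*u^3 + 7*u^2 - 10*u - 6)/(16*u^6 - 40*u^5 - 39*u^4 + 64*u^3 + 84*u^2 + 32*u + 4)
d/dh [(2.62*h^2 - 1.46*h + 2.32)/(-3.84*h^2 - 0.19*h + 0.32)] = (-6.1042*h^2 + 19.4944*h - 0.0264)/(14.7456*h^4 + 1.4592*h^3 - 2.4215*h^2 - 0.1216*h + 0.1024)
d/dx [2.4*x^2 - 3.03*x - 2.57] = 4.8*x - 3.03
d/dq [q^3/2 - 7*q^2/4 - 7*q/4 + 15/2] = 3*q^2/2 - 7*q/2 - 7/4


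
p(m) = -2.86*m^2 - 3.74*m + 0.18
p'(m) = -5.72*m - 3.74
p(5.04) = -91.32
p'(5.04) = -32.57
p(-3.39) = -20.01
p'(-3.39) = 15.65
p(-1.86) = -2.76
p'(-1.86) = 6.90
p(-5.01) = -52.87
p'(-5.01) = 24.92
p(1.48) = -11.62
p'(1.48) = -12.21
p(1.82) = -16.10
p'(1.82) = -14.15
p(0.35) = -1.48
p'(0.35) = -5.74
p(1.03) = -6.71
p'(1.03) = -9.63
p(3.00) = -36.78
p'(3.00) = -20.90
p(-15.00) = -587.22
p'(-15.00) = 82.06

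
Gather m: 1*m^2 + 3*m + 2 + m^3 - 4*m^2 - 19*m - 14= m^3 - 3*m^2 - 16*m - 12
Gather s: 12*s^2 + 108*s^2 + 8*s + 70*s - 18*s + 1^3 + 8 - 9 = 120*s^2 + 60*s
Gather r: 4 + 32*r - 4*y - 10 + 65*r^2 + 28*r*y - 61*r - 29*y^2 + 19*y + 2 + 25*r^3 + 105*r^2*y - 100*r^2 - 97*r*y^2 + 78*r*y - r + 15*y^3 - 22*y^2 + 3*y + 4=25*r^3 + r^2*(105*y - 35) + r*(-97*y^2 + 106*y - 30) + 15*y^3 - 51*y^2 + 18*y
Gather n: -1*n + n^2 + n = n^2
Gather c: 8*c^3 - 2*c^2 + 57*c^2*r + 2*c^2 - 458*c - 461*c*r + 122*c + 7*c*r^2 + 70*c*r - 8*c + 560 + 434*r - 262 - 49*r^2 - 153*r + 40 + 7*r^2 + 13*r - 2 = 8*c^3 + 57*c^2*r + c*(7*r^2 - 391*r - 344) - 42*r^2 + 294*r + 336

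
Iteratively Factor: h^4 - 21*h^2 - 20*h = (h - 5)*(h^3 + 5*h^2 + 4*h) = (h - 5)*(h + 1)*(h^2 + 4*h) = (h - 5)*(h + 1)*(h + 4)*(h)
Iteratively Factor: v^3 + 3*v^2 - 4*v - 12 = (v + 3)*(v^2 - 4) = (v + 2)*(v + 3)*(v - 2)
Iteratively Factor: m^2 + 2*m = (m + 2)*(m)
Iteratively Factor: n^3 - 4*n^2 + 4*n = (n - 2)*(n^2 - 2*n) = (n - 2)^2*(n)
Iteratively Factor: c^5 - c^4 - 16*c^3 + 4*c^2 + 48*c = (c - 2)*(c^4 + c^3 - 14*c^2 - 24*c) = (c - 4)*(c - 2)*(c^3 + 5*c^2 + 6*c) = (c - 4)*(c - 2)*(c + 2)*(c^2 + 3*c) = c*(c - 4)*(c - 2)*(c + 2)*(c + 3)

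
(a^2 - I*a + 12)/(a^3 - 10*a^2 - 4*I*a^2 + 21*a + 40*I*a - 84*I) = (a + 3*I)/(a^2 - 10*a + 21)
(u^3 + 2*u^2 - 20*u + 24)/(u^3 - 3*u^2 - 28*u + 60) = (u^2 + 4*u - 12)/(u^2 - u - 30)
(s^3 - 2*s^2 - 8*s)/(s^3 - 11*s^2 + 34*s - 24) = s*(s + 2)/(s^2 - 7*s + 6)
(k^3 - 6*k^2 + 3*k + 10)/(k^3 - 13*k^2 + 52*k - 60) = (k + 1)/(k - 6)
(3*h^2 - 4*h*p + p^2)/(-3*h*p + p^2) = (-h + p)/p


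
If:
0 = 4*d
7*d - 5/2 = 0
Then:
No Solution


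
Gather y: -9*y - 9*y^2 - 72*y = -9*y^2 - 81*y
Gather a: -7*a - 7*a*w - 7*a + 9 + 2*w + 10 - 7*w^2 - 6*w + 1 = a*(-7*w - 14) - 7*w^2 - 4*w + 20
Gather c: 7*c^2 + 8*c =7*c^2 + 8*c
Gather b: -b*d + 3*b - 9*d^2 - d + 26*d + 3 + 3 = b*(3 - d) - 9*d^2 + 25*d + 6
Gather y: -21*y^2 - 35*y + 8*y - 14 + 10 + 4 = -21*y^2 - 27*y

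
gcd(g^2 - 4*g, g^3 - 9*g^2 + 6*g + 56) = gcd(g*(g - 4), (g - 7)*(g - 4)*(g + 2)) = g - 4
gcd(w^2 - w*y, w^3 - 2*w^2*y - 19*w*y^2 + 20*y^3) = -w + y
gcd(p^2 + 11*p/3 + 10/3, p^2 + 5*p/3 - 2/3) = p + 2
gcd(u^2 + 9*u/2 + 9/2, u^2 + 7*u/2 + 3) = u + 3/2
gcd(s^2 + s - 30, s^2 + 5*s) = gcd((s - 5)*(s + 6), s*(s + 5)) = 1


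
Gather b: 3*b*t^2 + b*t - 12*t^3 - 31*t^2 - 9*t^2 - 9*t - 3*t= b*(3*t^2 + t) - 12*t^3 - 40*t^2 - 12*t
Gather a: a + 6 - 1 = a + 5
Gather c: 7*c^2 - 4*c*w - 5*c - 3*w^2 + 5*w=7*c^2 + c*(-4*w - 5) - 3*w^2 + 5*w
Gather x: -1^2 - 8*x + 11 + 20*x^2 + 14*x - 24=20*x^2 + 6*x - 14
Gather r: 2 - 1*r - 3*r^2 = -3*r^2 - r + 2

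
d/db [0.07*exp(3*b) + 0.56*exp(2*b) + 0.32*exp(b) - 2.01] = (0.21*exp(2*b) + 1.12*exp(b) + 0.32)*exp(b)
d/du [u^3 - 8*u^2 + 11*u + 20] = 3*u^2 - 16*u + 11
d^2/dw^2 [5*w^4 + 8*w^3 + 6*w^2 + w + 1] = 60*w^2 + 48*w + 12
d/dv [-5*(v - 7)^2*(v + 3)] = 5*(1 - 3*v)*(v - 7)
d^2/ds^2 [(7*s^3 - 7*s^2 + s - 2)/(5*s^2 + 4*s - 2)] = 2*(347*s^3 - 528*s^2 - 6*s - 72)/(125*s^6 + 300*s^5 + 90*s^4 - 176*s^3 - 36*s^2 + 48*s - 8)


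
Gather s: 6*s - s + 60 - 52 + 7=5*s + 15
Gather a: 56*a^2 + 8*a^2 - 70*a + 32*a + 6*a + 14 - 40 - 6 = 64*a^2 - 32*a - 32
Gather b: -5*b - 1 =-5*b - 1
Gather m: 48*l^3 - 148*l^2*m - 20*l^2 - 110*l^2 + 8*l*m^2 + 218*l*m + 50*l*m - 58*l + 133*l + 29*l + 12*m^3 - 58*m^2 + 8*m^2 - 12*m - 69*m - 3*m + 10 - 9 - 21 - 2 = 48*l^3 - 130*l^2 + 104*l + 12*m^3 + m^2*(8*l - 50) + m*(-148*l^2 + 268*l - 84) - 22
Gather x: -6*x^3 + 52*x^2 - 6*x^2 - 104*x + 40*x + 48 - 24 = -6*x^3 + 46*x^2 - 64*x + 24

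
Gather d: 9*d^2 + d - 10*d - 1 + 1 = 9*d^2 - 9*d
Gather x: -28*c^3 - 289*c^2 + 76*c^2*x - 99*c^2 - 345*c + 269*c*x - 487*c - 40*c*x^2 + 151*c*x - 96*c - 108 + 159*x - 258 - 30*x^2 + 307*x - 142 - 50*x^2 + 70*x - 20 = -28*c^3 - 388*c^2 - 928*c + x^2*(-40*c - 80) + x*(76*c^2 + 420*c + 536) - 528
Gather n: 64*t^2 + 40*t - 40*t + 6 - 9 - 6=64*t^2 - 9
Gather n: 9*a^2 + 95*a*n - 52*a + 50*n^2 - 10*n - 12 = 9*a^2 - 52*a + 50*n^2 + n*(95*a - 10) - 12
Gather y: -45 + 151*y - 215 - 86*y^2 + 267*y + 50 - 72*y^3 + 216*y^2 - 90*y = -72*y^3 + 130*y^2 + 328*y - 210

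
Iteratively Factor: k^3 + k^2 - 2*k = (k)*(k^2 + k - 2) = k*(k - 1)*(k + 2)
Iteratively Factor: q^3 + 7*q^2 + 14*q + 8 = (q + 2)*(q^2 + 5*q + 4) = (q + 1)*(q + 2)*(q + 4)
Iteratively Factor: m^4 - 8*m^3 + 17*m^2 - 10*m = (m - 5)*(m^3 - 3*m^2 + 2*m) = (m - 5)*(m - 1)*(m^2 - 2*m) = (m - 5)*(m - 2)*(m - 1)*(m)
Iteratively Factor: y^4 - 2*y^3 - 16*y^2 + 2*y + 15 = (y - 1)*(y^3 - y^2 - 17*y - 15) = (y - 5)*(y - 1)*(y^2 + 4*y + 3) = (y - 5)*(y - 1)*(y + 3)*(y + 1)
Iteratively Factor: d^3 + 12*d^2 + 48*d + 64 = (d + 4)*(d^2 + 8*d + 16) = (d + 4)^2*(d + 4)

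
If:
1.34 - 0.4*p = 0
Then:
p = 3.35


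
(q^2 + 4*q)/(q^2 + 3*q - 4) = q/(q - 1)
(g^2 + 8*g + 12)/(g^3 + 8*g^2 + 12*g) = 1/g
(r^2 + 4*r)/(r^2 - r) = (r + 4)/(r - 1)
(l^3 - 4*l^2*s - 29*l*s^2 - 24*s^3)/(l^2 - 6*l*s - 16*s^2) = (l^2 + 4*l*s + 3*s^2)/(l + 2*s)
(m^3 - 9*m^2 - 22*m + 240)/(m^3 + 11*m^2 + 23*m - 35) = (m^2 - 14*m + 48)/(m^2 + 6*m - 7)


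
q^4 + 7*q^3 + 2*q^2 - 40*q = q*(q - 2)*(q + 4)*(q + 5)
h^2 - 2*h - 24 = (h - 6)*(h + 4)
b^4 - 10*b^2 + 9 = (b - 3)*(b - 1)*(b + 1)*(b + 3)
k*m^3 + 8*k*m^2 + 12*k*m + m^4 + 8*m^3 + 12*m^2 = m*(k + m)*(m + 2)*(m + 6)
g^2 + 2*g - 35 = (g - 5)*(g + 7)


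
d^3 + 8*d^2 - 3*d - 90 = (d - 3)*(d + 5)*(d + 6)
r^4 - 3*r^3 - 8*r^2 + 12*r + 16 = (r - 4)*(r - 2)*(r + 1)*(r + 2)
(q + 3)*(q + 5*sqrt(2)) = q^2 + 3*q + 5*sqrt(2)*q + 15*sqrt(2)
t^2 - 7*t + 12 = (t - 4)*(t - 3)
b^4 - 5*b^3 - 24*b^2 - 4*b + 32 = (b - 8)*(b - 1)*(b + 2)^2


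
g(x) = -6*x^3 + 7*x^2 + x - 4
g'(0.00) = 1.00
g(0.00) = -4.00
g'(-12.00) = -2759.00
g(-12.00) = 11360.00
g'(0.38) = 3.72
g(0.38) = -2.94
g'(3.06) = -124.70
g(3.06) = -107.31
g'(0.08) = 2.00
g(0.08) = -3.88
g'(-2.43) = -139.31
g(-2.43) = 121.00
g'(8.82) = -1275.78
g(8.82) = -3567.41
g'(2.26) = -59.30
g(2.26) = -35.25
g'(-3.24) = -233.32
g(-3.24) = 270.32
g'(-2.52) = -148.59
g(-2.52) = 133.95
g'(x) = -18*x^2 + 14*x + 1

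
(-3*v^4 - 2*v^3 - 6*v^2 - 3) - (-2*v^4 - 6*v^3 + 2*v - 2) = -v^4 + 4*v^3 - 6*v^2 - 2*v - 1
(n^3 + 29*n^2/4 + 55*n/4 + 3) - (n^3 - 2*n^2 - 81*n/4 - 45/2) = 37*n^2/4 + 34*n + 51/2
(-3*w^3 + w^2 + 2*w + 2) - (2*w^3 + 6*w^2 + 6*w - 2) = -5*w^3 - 5*w^2 - 4*w + 4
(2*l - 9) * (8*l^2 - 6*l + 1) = 16*l^3 - 84*l^2 + 56*l - 9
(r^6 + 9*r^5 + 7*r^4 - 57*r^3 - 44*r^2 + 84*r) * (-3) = -3*r^6 - 27*r^5 - 21*r^4 + 171*r^3 + 132*r^2 - 252*r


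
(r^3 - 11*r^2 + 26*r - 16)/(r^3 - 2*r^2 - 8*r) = (-r^3 + 11*r^2 - 26*r + 16)/(r*(-r^2 + 2*r + 8))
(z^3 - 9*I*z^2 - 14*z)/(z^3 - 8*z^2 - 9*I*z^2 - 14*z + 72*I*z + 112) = z/(z - 8)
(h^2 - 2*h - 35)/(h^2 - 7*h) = (h + 5)/h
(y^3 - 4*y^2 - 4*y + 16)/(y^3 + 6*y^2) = (y^3 - 4*y^2 - 4*y + 16)/(y^2*(y + 6))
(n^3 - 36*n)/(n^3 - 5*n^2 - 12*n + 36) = n*(n + 6)/(n^2 + n - 6)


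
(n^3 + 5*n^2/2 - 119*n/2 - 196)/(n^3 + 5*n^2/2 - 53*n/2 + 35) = (2*n^2 - 9*n - 56)/(2*n^2 - 9*n + 10)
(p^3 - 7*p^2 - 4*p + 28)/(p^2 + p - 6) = (p^2 - 5*p - 14)/(p + 3)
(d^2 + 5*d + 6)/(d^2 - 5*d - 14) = (d + 3)/(d - 7)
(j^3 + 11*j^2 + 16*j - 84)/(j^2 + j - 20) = (j^3 + 11*j^2 + 16*j - 84)/(j^2 + j - 20)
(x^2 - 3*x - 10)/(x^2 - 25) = (x + 2)/(x + 5)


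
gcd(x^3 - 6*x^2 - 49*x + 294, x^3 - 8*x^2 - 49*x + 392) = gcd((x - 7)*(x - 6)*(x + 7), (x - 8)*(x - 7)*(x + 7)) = x^2 - 49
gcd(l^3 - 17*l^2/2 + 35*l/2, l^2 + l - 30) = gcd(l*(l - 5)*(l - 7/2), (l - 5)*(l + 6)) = l - 5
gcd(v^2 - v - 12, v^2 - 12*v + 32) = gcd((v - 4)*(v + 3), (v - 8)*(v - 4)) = v - 4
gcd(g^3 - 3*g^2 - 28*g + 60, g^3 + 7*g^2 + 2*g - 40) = g^2 + 3*g - 10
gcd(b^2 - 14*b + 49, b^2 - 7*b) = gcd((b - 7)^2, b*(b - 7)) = b - 7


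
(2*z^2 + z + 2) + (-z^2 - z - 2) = z^2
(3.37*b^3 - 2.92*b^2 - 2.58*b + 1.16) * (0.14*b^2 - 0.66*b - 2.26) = 0.4718*b^5 - 2.633*b^4 - 6.0502*b^3 + 8.4644*b^2 + 5.0652*b - 2.6216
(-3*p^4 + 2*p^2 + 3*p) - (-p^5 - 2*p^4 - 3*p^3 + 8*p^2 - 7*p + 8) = p^5 - p^4 + 3*p^3 - 6*p^2 + 10*p - 8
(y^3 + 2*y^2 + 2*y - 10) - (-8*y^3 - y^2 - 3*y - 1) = 9*y^3 + 3*y^2 + 5*y - 9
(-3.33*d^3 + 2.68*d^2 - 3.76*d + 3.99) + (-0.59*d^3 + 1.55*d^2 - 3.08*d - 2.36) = -3.92*d^3 + 4.23*d^2 - 6.84*d + 1.63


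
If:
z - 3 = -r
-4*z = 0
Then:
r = 3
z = 0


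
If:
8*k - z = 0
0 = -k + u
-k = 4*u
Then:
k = 0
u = 0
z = 0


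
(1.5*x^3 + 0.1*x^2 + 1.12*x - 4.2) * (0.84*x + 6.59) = 1.26*x^4 + 9.969*x^3 + 1.5998*x^2 + 3.8528*x - 27.678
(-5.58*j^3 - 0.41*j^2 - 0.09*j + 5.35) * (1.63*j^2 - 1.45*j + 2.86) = -9.0954*j^5 + 7.4227*j^4 - 15.511*j^3 + 7.6784*j^2 - 8.0149*j + 15.301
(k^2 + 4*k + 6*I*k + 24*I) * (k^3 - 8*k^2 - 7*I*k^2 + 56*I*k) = k^5 - 4*k^4 - I*k^4 + 10*k^3 + 4*I*k^3 - 168*k^2 + 32*I*k^2 - 1344*k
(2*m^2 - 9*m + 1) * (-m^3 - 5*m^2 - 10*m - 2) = -2*m^5 - m^4 + 24*m^3 + 81*m^2 + 8*m - 2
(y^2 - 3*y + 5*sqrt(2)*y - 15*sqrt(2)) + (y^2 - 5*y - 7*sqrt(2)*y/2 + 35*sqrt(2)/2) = 2*y^2 - 8*y + 3*sqrt(2)*y/2 + 5*sqrt(2)/2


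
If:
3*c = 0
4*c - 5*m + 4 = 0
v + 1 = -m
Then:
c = 0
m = 4/5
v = -9/5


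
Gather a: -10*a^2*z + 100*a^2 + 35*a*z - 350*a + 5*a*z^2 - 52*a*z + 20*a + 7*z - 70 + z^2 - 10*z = a^2*(100 - 10*z) + a*(5*z^2 - 17*z - 330) + z^2 - 3*z - 70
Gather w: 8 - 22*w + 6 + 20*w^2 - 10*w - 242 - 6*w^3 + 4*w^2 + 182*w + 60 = -6*w^3 + 24*w^2 + 150*w - 168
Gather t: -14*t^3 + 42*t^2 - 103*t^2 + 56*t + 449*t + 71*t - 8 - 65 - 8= -14*t^3 - 61*t^2 + 576*t - 81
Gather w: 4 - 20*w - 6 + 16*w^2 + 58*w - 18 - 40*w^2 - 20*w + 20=-24*w^2 + 18*w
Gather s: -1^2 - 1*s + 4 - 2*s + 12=15 - 3*s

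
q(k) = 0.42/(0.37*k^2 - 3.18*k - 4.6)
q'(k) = 0.42*(3.18 - 0.74*k)/(0.37*k^2 - 3.18*k - 4.6)^2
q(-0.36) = -0.12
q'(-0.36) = 0.12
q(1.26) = -0.05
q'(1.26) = 0.01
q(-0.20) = -0.11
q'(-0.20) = 0.09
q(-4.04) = 0.03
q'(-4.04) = 0.01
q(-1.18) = -1.26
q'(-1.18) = 15.41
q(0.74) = -0.06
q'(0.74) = 0.02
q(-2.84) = 0.06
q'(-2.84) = 0.04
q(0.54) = -0.07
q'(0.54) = 0.03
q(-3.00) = 0.05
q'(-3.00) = 0.03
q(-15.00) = 0.00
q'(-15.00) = 0.00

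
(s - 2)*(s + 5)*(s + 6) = s^3 + 9*s^2 + 8*s - 60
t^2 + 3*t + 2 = (t + 1)*(t + 2)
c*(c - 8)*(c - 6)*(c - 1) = c^4 - 15*c^3 + 62*c^2 - 48*c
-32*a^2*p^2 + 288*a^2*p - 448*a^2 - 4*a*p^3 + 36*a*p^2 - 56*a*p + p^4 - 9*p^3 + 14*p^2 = (-8*a + p)*(4*a + p)*(p - 7)*(p - 2)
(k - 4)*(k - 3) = k^2 - 7*k + 12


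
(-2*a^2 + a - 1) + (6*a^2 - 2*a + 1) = 4*a^2 - a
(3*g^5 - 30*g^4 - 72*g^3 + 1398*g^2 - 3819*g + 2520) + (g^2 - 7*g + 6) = 3*g^5 - 30*g^4 - 72*g^3 + 1399*g^2 - 3826*g + 2526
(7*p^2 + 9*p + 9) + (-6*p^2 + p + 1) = p^2 + 10*p + 10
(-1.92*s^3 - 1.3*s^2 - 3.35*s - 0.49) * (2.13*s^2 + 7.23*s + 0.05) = -4.0896*s^5 - 16.6506*s^4 - 16.6305*s^3 - 25.3292*s^2 - 3.7102*s - 0.0245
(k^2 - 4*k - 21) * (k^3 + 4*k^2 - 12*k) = k^5 - 49*k^3 - 36*k^2 + 252*k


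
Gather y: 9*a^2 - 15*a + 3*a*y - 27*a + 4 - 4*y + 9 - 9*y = 9*a^2 - 42*a + y*(3*a - 13) + 13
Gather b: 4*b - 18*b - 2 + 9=7 - 14*b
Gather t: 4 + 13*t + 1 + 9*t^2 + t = 9*t^2 + 14*t + 5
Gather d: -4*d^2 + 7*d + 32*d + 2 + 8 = -4*d^2 + 39*d + 10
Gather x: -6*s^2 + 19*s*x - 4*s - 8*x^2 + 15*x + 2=-6*s^2 - 4*s - 8*x^2 + x*(19*s + 15) + 2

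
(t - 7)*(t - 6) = t^2 - 13*t + 42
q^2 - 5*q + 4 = (q - 4)*(q - 1)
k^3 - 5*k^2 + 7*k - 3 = (k - 3)*(k - 1)^2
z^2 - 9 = (z - 3)*(z + 3)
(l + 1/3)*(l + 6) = l^2 + 19*l/3 + 2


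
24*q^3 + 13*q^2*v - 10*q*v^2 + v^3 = (-8*q + v)*(-3*q + v)*(q + v)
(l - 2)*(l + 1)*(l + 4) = l^3 + 3*l^2 - 6*l - 8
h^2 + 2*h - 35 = (h - 5)*(h + 7)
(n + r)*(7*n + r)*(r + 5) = 7*n^2*r + 35*n^2 + 8*n*r^2 + 40*n*r + r^3 + 5*r^2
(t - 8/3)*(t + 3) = t^2 + t/3 - 8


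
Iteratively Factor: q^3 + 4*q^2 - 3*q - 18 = (q - 2)*(q^2 + 6*q + 9) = (q - 2)*(q + 3)*(q + 3)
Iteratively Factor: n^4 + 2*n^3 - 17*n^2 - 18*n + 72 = (n - 2)*(n^3 + 4*n^2 - 9*n - 36) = (n - 3)*(n - 2)*(n^2 + 7*n + 12) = (n - 3)*(n - 2)*(n + 3)*(n + 4)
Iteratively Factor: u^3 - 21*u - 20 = (u + 1)*(u^2 - u - 20) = (u + 1)*(u + 4)*(u - 5)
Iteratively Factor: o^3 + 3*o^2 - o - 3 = (o + 3)*(o^2 - 1) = (o - 1)*(o + 3)*(o + 1)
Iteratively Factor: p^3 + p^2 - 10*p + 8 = (p + 4)*(p^2 - 3*p + 2) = (p - 2)*(p + 4)*(p - 1)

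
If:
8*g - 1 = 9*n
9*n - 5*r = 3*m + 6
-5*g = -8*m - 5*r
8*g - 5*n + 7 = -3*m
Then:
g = -529/79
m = 428/79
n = -479/79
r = -6069/395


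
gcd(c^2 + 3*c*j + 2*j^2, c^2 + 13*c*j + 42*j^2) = 1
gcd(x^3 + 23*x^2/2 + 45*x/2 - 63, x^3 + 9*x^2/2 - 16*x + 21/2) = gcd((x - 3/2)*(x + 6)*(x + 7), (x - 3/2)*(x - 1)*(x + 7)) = x^2 + 11*x/2 - 21/2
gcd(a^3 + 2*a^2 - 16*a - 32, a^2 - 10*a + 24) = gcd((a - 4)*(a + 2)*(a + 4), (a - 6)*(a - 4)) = a - 4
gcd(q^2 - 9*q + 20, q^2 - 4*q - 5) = q - 5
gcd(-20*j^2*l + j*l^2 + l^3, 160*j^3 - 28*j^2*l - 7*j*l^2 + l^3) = 20*j^2 - j*l - l^2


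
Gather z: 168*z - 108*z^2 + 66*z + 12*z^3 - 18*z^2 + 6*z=12*z^3 - 126*z^2 + 240*z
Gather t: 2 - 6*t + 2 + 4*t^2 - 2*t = 4*t^2 - 8*t + 4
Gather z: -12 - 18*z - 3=-18*z - 15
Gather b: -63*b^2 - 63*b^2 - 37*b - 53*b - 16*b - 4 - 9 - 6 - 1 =-126*b^2 - 106*b - 20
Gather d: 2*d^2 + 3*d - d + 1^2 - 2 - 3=2*d^2 + 2*d - 4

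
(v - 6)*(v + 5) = v^2 - v - 30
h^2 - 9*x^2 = (h - 3*x)*(h + 3*x)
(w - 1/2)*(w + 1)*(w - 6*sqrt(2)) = w^3 - 6*sqrt(2)*w^2 + w^2/2 - 3*sqrt(2)*w - w/2 + 3*sqrt(2)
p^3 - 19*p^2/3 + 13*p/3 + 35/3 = (p - 5)*(p - 7/3)*(p + 1)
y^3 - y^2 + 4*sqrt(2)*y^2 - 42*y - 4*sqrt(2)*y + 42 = (y - 1)*(y - 3*sqrt(2))*(y + 7*sqrt(2))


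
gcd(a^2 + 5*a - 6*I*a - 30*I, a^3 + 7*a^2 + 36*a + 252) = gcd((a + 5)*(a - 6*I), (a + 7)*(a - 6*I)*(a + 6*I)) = a - 6*I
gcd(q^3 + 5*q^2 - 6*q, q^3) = q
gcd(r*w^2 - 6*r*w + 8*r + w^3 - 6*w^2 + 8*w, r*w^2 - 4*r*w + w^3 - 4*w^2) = r*w - 4*r + w^2 - 4*w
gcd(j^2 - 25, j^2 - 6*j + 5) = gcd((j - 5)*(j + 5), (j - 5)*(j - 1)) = j - 5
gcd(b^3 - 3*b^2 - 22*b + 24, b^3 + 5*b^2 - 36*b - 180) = b - 6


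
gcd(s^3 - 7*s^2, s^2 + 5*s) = s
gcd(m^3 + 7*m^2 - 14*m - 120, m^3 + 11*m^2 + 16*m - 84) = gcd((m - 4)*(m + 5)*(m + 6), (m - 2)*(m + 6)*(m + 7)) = m + 6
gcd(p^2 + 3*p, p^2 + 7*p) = p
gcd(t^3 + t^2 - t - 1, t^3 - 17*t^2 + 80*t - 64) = t - 1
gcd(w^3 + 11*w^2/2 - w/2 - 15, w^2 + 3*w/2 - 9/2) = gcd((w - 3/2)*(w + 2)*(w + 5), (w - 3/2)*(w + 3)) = w - 3/2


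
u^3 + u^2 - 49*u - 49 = (u - 7)*(u + 1)*(u + 7)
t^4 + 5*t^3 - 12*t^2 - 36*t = t*(t - 3)*(t + 2)*(t + 6)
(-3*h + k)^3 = -27*h^3 + 27*h^2*k - 9*h*k^2 + k^3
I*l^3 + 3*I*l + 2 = (l - I)*(l + 2*I)*(I*l + 1)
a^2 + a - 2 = (a - 1)*(a + 2)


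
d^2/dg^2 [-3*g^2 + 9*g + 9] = -6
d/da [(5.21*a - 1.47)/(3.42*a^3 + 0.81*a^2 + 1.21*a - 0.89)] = (-35.6364*a^3 + 10.8621*a^2 + 2.3814*a - 2.8582)/(11.6964*a^6 + 5.5404*a^5 + 8.9325*a^4 - 4.1274*a^3 + 0.0222999999999998*a^2 - 2.1538*a + 0.7921)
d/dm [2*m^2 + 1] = 4*m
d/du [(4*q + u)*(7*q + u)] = 11*q + 2*u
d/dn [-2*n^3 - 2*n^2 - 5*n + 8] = -6*n^2 - 4*n - 5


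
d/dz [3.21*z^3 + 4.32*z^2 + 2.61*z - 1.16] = 9.63*z^2 + 8.64*z + 2.61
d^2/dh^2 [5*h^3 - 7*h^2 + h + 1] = 30*h - 14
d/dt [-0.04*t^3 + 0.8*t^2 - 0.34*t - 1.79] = -0.12*t^2 + 1.6*t - 0.34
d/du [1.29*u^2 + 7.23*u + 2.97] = 2.58*u + 7.23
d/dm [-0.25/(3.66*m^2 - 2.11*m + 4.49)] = (1.83*m - 0.5275)/(3.66*m^2 - 2.11*m + 4.49)^2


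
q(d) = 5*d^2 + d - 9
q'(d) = 10*d + 1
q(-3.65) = 53.96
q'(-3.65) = -35.50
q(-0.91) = -5.77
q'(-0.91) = -8.10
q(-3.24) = 40.25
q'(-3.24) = -31.40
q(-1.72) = 4.07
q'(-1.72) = -16.20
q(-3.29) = 41.83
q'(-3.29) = -31.90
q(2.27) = 19.03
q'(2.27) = 23.70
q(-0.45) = -8.44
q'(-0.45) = -3.50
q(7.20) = 257.40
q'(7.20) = 73.00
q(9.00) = 405.00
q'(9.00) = 91.00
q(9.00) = 405.00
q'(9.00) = 91.00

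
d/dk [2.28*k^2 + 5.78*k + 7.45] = 4.56*k + 5.78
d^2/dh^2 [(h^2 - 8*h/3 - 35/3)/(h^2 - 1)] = 16*(-h^3 - 12*h^2 - 3*h - 4)/(3*(h^6 - 3*h^4 + 3*h^2 - 1))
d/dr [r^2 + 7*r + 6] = 2*r + 7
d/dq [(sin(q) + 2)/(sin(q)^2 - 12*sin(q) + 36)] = -(sin(q) + 10)*cos(q)/(sin(q) - 6)^3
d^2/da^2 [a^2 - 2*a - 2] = 2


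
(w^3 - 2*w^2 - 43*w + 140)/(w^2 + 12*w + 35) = (w^2 - 9*w + 20)/(w + 5)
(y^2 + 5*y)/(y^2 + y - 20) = y/(y - 4)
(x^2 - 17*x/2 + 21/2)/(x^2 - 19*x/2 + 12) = (x - 7)/(x - 8)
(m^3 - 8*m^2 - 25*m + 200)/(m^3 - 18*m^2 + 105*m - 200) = (m + 5)/(m - 5)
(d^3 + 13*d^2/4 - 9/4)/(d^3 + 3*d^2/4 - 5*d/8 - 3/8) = 2*(d + 3)/(2*d + 1)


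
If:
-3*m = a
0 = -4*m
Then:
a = 0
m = 0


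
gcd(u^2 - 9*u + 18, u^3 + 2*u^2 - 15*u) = u - 3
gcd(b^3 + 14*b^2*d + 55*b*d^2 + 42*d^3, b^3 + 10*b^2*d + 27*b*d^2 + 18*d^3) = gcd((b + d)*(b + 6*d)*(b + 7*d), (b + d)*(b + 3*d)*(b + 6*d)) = b^2 + 7*b*d + 6*d^2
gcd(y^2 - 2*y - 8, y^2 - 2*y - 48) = 1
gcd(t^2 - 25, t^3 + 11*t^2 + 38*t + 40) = t + 5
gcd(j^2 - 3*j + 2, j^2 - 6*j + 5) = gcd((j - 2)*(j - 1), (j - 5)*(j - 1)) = j - 1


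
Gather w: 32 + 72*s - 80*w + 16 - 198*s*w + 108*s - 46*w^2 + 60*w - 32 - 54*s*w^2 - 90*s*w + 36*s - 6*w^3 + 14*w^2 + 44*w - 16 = 216*s - 6*w^3 + w^2*(-54*s - 32) + w*(24 - 288*s)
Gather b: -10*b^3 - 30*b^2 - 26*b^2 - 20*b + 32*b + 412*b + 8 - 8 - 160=-10*b^3 - 56*b^2 + 424*b - 160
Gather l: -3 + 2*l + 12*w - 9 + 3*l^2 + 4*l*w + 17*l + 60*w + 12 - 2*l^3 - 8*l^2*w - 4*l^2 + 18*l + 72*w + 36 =-2*l^3 + l^2*(-8*w - 1) + l*(4*w + 37) + 144*w + 36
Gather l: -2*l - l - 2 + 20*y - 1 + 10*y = -3*l + 30*y - 3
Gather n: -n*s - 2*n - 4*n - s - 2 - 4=n*(-s - 6) - s - 6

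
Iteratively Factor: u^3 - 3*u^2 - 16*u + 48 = (u - 4)*(u^2 + u - 12) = (u - 4)*(u + 4)*(u - 3)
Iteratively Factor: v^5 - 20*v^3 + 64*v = (v - 4)*(v^4 + 4*v^3 - 4*v^2 - 16*v) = (v - 4)*(v - 2)*(v^3 + 6*v^2 + 8*v) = (v - 4)*(v - 2)*(v + 4)*(v^2 + 2*v) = v*(v - 4)*(v - 2)*(v + 4)*(v + 2)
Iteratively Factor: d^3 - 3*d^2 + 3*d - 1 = (d - 1)*(d^2 - 2*d + 1) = (d - 1)^2*(d - 1)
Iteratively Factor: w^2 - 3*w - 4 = (w - 4)*(w + 1)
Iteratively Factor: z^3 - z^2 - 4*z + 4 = (z + 2)*(z^2 - 3*z + 2) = (z - 1)*(z + 2)*(z - 2)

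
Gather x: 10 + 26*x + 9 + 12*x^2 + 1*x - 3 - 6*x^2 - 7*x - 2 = 6*x^2 + 20*x + 14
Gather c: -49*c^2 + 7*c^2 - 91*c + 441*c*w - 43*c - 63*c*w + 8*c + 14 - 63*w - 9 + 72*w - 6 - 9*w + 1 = -42*c^2 + c*(378*w - 126)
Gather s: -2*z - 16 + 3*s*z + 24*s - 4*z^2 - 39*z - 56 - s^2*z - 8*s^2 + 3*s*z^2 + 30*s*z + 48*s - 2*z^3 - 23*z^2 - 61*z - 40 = s^2*(-z - 8) + s*(3*z^2 + 33*z + 72) - 2*z^3 - 27*z^2 - 102*z - 112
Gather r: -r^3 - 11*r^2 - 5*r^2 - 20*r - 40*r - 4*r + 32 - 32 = -r^3 - 16*r^2 - 64*r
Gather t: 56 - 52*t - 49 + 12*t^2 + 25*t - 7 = 12*t^2 - 27*t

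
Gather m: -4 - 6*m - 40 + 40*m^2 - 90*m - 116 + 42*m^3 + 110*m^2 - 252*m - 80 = 42*m^3 + 150*m^2 - 348*m - 240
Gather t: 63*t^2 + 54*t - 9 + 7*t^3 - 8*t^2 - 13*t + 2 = 7*t^3 + 55*t^2 + 41*t - 7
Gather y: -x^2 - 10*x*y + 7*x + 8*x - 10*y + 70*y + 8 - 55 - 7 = -x^2 + 15*x + y*(60 - 10*x) - 54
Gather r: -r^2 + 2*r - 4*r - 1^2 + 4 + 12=-r^2 - 2*r + 15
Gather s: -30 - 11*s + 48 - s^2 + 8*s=-s^2 - 3*s + 18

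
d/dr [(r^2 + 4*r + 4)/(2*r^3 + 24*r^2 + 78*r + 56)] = (-r^4 - 8*r^3 - 21*r^2 - 40*r - 44)/(2*(r^6 + 24*r^5 + 222*r^4 + 992*r^3 + 2193*r^2 + 2184*r + 784))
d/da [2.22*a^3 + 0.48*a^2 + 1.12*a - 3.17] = 6.66*a^2 + 0.96*a + 1.12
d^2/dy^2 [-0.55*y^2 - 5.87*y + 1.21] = -1.10000000000000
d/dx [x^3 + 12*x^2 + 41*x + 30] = 3*x^2 + 24*x + 41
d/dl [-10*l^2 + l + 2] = 1 - 20*l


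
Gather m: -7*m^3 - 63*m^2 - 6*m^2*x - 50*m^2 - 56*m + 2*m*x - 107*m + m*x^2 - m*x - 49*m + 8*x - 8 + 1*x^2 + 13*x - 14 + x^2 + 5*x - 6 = -7*m^3 + m^2*(-6*x - 113) + m*(x^2 + x - 212) + 2*x^2 + 26*x - 28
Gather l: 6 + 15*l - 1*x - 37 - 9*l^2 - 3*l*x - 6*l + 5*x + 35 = -9*l^2 + l*(9 - 3*x) + 4*x + 4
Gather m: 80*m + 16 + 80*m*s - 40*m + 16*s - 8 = m*(80*s + 40) + 16*s + 8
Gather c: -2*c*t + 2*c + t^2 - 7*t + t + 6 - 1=c*(2 - 2*t) + t^2 - 6*t + 5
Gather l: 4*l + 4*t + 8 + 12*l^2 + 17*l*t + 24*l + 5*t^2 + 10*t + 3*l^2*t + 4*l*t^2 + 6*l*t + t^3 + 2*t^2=l^2*(3*t + 12) + l*(4*t^2 + 23*t + 28) + t^3 + 7*t^2 + 14*t + 8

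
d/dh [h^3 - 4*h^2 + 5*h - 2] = 3*h^2 - 8*h + 5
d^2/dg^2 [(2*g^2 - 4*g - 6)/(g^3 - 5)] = 4*(g^6 - 6*g^5 - 18*g^4 + 35*g^3 - 60*g^2 - 45*g + 25)/(g^9 - 15*g^6 + 75*g^3 - 125)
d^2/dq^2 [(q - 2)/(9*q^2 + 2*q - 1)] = 2*((16 - 27*q)*(9*q^2 + 2*q - 1) + 4*(q - 2)*(9*q + 1)^2)/(9*q^2 + 2*q - 1)^3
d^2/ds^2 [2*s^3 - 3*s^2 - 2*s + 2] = 12*s - 6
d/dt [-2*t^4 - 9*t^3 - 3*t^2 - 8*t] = -8*t^3 - 27*t^2 - 6*t - 8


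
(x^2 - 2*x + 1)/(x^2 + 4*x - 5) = (x - 1)/(x + 5)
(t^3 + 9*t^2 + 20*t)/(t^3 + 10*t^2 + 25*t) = (t + 4)/(t + 5)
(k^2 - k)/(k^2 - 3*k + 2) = k/(k - 2)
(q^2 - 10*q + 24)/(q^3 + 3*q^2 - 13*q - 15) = (q^2 - 10*q + 24)/(q^3 + 3*q^2 - 13*q - 15)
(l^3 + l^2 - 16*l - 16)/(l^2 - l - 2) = (l^2 - 16)/(l - 2)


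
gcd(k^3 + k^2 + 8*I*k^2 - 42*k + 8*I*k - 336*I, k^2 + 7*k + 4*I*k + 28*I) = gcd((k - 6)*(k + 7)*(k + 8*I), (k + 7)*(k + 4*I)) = k + 7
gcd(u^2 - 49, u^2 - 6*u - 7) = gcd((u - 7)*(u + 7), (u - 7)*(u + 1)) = u - 7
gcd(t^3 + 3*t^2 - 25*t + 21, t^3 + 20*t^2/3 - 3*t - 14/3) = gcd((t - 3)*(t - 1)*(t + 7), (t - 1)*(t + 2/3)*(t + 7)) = t^2 + 6*t - 7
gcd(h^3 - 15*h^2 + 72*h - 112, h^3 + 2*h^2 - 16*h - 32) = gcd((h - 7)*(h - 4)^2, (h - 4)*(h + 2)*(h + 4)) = h - 4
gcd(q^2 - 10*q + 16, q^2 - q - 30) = 1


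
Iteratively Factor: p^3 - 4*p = (p + 2)*(p^2 - 2*p) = p*(p + 2)*(p - 2)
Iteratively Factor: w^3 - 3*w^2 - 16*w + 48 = (w - 3)*(w^2 - 16) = (w - 4)*(w - 3)*(w + 4)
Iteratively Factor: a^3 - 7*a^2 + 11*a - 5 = (a - 1)*(a^2 - 6*a + 5) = (a - 1)^2*(a - 5)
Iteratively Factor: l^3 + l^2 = (l)*(l^2 + l) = l*(l + 1)*(l)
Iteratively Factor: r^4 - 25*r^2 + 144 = (r + 3)*(r^3 - 3*r^2 - 16*r + 48) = (r - 4)*(r + 3)*(r^2 + r - 12) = (r - 4)*(r - 3)*(r + 3)*(r + 4)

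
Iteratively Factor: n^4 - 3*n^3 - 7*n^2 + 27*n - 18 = (n - 2)*(n^3 - n^2 - 9*n + 9) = (n - 3)*(n - 2)*(n^2 + 2*n - 3) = (n - 3)*(n - 2)*(n - 1)*(n + 3)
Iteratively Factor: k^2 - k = (k)*(k - 1)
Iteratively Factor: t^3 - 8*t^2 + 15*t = (t - 5)*(t^2 - 3*t) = (t - 5)*(t - 3)*(t)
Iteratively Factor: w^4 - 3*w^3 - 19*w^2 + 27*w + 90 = (w - 3)*(w^3 - 19*w - 30) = (w - 3)*(w + 2)*(w^2 - 2*w - 15) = (w - 3)*(w + 2)*(w + 3)*(w - 5)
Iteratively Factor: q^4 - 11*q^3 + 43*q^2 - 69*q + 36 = (q - 3)*(q^3 - 8*q^2 + 19*q - 12) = (q - 3)^2*(q^2 - 5*q + 4) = (q - 3)^2*(q - 1)*(q - 4)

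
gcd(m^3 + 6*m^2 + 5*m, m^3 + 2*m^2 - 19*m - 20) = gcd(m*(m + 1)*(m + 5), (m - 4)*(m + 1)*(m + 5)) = m^2 + 6*m + 5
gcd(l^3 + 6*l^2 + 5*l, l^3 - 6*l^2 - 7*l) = l^2 + l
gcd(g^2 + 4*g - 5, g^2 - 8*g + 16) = 1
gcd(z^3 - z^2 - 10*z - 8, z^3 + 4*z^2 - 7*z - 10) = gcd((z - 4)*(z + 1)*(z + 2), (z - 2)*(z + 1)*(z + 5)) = z + 1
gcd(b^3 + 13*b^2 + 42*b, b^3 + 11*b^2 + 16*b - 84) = b^2 + 13*b + 42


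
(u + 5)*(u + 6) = u^2 + 11*u + 30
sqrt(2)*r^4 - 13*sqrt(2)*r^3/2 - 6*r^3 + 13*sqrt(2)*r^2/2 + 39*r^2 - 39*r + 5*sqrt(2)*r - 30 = (r - 5)*(r - 2)*(r - 3*sqrt(2))*(sqrt(2)*r + sqrt(2)/2)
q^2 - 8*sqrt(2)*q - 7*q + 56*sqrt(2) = (q - 7)*(q - 8*sqrt(2))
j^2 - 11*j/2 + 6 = (j - 4)*(j - 3/2)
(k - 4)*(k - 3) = k^2 - 7*k + 12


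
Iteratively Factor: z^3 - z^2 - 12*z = (z + 3)*(z^2 - 4*z) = z*(z + 3)*(z - 4)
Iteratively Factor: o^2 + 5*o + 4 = (o + 1)*(o + 4)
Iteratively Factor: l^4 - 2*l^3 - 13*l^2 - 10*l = (l - 5)*(l^3 + 3*l^2 + 2*l) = (l - 5)*(l + 2)*(l^2 + l) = l*(l - 5)*(l + 2)*(l + 1)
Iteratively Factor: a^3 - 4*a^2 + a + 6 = (a - 3)*(a^2 - a - 2) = (a - 3)*(a + 1)*(a - 2)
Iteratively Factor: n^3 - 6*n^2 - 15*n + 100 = (n + 4)*(n^2 - 10*n + 25) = (n - 5)*(n + 4)*(n - 5)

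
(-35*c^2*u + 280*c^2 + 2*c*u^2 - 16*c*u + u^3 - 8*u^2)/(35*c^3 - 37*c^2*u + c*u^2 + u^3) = (u - 8)/(-c + u)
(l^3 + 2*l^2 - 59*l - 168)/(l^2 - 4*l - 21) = (l^2 - l - 56)/(l - 7)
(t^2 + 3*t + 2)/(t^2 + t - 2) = (t + 1)/(t - 1)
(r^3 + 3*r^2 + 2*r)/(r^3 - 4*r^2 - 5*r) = (r + 2)/(r - 5)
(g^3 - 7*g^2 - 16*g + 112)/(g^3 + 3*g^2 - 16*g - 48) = (g - 7)/(g + 3)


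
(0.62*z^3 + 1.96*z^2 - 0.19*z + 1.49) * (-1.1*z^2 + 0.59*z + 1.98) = -0.682*z^5 - 1.7902*z^4 + 2.593*z^3 + 2.1297*z^2 + 0.5029*z + 2.9502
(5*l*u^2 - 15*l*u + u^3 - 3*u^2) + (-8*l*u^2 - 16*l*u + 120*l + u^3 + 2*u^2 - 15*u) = -3*l*u^2 - 31*l*u + 120*l + 2*u^3 - u^2 - 15*u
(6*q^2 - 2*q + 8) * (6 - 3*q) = -18*q^3 + 42*q^2 - 36*q + 48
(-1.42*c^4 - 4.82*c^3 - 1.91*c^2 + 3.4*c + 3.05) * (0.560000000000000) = -0.7952*c^4 - 2.6992*c^3 - 1.0696*c^2 + 1.904*c + 1.708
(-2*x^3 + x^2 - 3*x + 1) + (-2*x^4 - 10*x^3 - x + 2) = -2*x^4 - 12*x^3 + x^2 - 4*x + 3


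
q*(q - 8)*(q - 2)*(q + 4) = q^4 - 6*q^3 - 24*q^2 + 64*q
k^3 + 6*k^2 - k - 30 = (k - 2)*(k + 3)*(k + 5)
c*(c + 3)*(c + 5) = c^3 + 8*c^2 + 15*c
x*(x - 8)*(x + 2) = x^3 - 6*x^2 - 16*x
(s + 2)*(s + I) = s^2 + 2*s + I*s + 2*I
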